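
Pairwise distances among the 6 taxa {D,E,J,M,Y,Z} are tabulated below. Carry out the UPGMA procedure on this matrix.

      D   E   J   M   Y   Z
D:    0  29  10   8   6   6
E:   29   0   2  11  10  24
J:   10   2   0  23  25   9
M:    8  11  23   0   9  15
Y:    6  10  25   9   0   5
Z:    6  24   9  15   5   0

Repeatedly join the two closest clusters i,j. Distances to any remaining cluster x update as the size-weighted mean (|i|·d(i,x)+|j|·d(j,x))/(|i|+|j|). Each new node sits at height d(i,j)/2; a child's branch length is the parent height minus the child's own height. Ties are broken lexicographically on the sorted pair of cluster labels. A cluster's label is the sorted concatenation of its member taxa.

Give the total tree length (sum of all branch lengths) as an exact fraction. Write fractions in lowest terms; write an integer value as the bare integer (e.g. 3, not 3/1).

step 1: merge (E,J) at d=2; branch lengths E→1, J→1; new cluster EJ
  updated: d(D,EJ)=39/2, d(EJ,M)=17, d(EJ,Y)=35/2, d(EJ,Z)=33/2
step 2: merge (Y,Z) at d=5; branch lengths Y→5/2, Z→5/2; new cluster YZ
  updated: d(D,YZ)=6, d(EJ,YZ)=17, d(M,YZ)=12
step 3: merge (D,YZ) at d=6; branch lengths D→3, YZ→1/2; new cluster DYZ
  updated: d(DYZ,EJ)=107/6, d(DYZ,M)=32/3
step 4: merge (DYZ,M) at d=32/3; branch lengths DYZ→7/3, M→16/3; new cluster DMYZ
  updated: d(DMYZ,EJ)=141/8
step 5: merge (DMYZ,EJ) at d=141/8; branch lengths DMYZ→167/48, EJ→125/16; new cluster DEJMYZ
final tree: (((D:3,(Y:5/2,Z:5/2):1/2):7/3,M:16/3):167/48,(E:1,J:1):125/16)
total length: 707/24

707/24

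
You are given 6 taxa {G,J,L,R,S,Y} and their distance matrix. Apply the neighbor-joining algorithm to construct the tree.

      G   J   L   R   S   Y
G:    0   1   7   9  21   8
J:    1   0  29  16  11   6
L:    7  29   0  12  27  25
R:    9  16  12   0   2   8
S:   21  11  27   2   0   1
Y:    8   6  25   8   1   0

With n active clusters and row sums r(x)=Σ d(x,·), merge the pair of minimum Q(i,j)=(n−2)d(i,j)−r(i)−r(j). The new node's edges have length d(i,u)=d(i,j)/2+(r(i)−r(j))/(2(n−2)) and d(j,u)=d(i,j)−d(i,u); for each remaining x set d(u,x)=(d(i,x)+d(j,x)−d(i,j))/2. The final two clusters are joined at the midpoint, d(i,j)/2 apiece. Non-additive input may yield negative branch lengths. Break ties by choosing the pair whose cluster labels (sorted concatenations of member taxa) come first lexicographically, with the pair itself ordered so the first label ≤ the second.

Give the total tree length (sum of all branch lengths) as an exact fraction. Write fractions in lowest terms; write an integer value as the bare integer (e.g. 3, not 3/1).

441/16

1. join G+L (d=7, Q=-118) ⇒ GL; edges |G|=-13/4, |L|=41/4
  updated: d(GL,J)=23/2, d(GL,R)=7, d(GL,S)=41/2, d(GL,Y)=13
2. join GL+R (d=7, Q=-64) ⇒ GLR; edges |GL|=20/3, |R|=1/3
  updated: d(GLR,J)=41/4, d(GLR,S)=31/4, d(GLR,Y)=7
3. join GLR+J (d=41/4, Q=-127/4) ⇒ GJLR; edges |GLR|=73/16, |J|=91/16
  updated: d(GJLR,S)=17/4, d(GJLR,Y)=11/8
4. join GJLR+S (d=17/4, Q=-53/8) ⇒ GJLRS; edges |GJLR|=37/16, |S|=31/16
  updated: d(GJLRS,Y)=-15/16
5. join GJLRS+Y (d=-15/16) ⇒ GJLRSY; edges |GJLRS|=-15/32, |Y|=-15/32
final tree: (((((G:-13/4,L:41/4):20/3,R:1/3):73/16,J:91/16):37/16,S:31/16):-15/32,Y:-15/32)
total length: 441/16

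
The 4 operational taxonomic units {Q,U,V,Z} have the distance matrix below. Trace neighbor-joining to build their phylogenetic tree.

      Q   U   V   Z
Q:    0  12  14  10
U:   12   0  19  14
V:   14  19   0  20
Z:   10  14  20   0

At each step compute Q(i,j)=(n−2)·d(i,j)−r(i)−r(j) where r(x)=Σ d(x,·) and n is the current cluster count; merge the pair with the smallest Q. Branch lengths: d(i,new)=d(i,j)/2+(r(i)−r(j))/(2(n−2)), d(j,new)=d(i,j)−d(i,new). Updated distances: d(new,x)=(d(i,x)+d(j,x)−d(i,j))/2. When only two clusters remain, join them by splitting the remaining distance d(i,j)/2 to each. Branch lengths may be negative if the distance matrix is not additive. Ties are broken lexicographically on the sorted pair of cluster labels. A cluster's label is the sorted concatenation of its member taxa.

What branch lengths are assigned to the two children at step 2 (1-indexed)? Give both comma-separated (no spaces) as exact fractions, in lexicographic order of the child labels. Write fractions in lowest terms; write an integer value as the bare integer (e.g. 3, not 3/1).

5/4,29/4

iteration 1: select Q,V (d=14, Q=-61); attach at lengths (11/4, 45/4); label the merged cluster QV
  updated: d(QV,U)=17/2, d(QV,Z)=8
iteration 2: select QV,U (d=17/2, Q=-61/2); attach at lengths (5/4, 29/4); label the merged cluster QUV
  updated: d(QUV,Z)=27/4
iteration 3: select QUV,Z (d=27/4); attach at lengths (27/8, 27/8); label the merged cluster QUVZ
final tree: (((Q:11/4,V:45/4):5/4,U:29/4):27/8,Z:27/8)
total length: 117/4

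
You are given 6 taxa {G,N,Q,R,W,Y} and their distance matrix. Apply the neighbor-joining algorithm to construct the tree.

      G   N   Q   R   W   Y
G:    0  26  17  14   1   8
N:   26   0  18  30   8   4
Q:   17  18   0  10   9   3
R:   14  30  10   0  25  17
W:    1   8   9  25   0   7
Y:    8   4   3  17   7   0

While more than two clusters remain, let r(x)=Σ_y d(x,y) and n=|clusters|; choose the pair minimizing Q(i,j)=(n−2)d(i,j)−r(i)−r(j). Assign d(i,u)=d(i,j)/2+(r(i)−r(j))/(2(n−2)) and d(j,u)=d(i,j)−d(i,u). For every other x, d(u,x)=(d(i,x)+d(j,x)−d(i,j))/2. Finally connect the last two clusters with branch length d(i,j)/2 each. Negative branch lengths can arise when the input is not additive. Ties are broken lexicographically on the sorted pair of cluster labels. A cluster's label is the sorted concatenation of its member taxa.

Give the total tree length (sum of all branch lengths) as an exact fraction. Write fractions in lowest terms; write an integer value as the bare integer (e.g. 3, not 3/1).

step 1: merge (Q,R) at d=10, Q=-113; branch lengths Q→1/8, R→79/8; new cluster QR
  updated: d(G,QR)=21/2, d(N,QR)=19, d(QR,W)=12, d(QR,Y)=5
step 2: merge (G,W) at d=1, Q=-141/2; branch lengths G→41/12, W→-29/12; new cluster GW
  updated: d(GW,N)=33/2, d(GW,QR)=43/4, d(GW,Y)=7
step 3: merge (GW,QR) at d=43/4, Q=-95/2; branch lengths GW→21/4, QR→11/2; new cluster GQRW
  updated: d(GQRW,N)=99/8, d(GQRW,Y)=5/8
step 4: merge (GQRW,N) at d=99/8, Q=-17; branch lengths GQRW→9/2, N→63/8; new cluster GNQRW
  updated: d(GNQRW,Y)=-31/8
step 5: merge (GNQRW,Y) at d=-31/8; branch lengths GNQRW→-31/16, Y→-31/16; new cluster GNQRWY
final tree: ((((G:41/12,W:-29/12):21/4,(Q:1/8,R:79/8):11/2):9/2,N:63/8):-31/16,Y:-31/16)
total length: 121/4

121/4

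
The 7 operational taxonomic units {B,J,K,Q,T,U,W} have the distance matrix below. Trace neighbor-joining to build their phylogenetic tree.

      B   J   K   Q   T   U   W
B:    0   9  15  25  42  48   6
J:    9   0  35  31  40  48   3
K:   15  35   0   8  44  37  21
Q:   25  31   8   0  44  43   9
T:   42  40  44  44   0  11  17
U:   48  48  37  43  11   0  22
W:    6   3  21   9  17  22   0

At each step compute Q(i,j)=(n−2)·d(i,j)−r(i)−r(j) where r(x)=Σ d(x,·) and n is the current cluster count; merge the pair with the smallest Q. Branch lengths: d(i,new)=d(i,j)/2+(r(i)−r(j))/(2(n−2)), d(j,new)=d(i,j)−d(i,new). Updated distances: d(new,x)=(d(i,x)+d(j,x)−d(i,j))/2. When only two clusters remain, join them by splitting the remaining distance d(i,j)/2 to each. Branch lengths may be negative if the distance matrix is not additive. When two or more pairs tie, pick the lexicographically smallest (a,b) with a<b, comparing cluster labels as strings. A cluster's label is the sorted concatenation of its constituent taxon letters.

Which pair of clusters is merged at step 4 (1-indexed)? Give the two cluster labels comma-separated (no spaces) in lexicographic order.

BJ,KQ

iteration 1: select T,U (d=11, Q=-352); attach at lengths (22/5, 33/5); label the merged cluster TU
  updated: d(B,TU)=79/2, d(J,TU)=77/2, d(K,TU)=35, d(Q,TU)=38, d(TU,W)=14
iteration 2: select K,Q (d=8, Q=-193); attach at lengths (35/8, 29/8); label the merged cluster KQ
  updated: d(B,KQ)=16, d(J,KQ)=29, d(KQ,TU)=65/2, d(KQ,W)=11
iteration 3: select B,J (d=9, Q=-123); attach at lengths (3, 6); label the merged cluster BJ
  updated: d(BJ,KQ)=18, d(BJ,TU)=69/2, d(BJ,W)=0
iteration 4: select BJ,KQ (d=18, Q=-78); attach at lengths (27/4, 45/4); label the merged cluster BJKQ
  updated: d(BJKQ,TU)=49/2, d(BJKQ,W)=-7/2
iteration 5: select BJKQ,TU (d=49/2, Q=-35); attach at lengths (7/2, 21); label the merged cluster BJKQTU
  updated: d(BJKQTU,W)=-7
iteration 6: select BJKQTU,W (d=-7); attach at lengths (-7/2, -7/2); label the merged cluster BJKQTUW
final tree: ((((B:3,J:6):27/4,(K:35/8,Q:29/8):45/4):7/2,(T:22/5,U:33/5):21):-7/2,W:-7/2)
total length: 127/2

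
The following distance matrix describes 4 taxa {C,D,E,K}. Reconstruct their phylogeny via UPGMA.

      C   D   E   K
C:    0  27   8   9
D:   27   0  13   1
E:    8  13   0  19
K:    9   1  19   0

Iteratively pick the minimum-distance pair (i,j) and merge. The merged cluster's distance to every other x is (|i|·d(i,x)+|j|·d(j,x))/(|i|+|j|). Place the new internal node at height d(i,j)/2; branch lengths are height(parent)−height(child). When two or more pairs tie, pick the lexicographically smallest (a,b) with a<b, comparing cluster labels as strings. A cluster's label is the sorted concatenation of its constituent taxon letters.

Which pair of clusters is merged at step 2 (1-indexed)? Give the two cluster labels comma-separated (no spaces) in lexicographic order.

1. join D+K (d=1) ⇒ DK; edges |D|=1/2, |K|=1/2
  updated: d(C,DK)=18, d(DK,E)=16
2. join C+E (d=8) ⇒ CE; edges |C|=4, |E|=4
  updated: d(CE,DK)=17
3. join CE+DK (d=17) ⇒ CDEK; edges |CE|=9/2, |DK|=8
final tree: ((C:4,E:4):9/2,(D:1/2,K:1/2):8)
total length: 43/2

C,E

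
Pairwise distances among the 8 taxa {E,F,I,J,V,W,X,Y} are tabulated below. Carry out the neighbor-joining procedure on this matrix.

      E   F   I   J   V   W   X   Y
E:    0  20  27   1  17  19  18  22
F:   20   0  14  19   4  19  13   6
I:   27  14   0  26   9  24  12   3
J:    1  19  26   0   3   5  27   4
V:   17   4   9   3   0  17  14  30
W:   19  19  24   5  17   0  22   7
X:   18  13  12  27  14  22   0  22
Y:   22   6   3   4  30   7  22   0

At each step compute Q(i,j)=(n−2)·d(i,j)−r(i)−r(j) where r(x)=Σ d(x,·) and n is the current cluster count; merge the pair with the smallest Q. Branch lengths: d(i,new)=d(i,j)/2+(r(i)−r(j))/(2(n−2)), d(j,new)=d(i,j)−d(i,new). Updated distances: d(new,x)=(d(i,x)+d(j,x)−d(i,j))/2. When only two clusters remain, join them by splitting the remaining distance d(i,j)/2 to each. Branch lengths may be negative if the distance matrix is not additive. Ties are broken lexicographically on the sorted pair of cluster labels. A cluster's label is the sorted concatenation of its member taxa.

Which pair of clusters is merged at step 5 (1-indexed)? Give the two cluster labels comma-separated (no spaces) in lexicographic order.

1. join E+J (d=1, Q=-203) ⇒ EJ; edges |E|=15/4, |J|=-11/4
  updated: d(EJ,F)=19, d(EJ,I)=26, d(EJ,V)=19/2, d(EJ,W)=23/2, d(EJ,X)=22, d(EJ,Y)=25/2
2. join I+Y (d=3, Q=-307/2) ⇒ IY; edges |I|=9/4, |Y|=3/4
  updated: d(EJ,IY)=71/4, d(F,IY)=17/2, d(IY,V)=18, d(IY,W)=14, d(IY,X)=31/2
3. join EJ+W (d=23/2, Q=-469/4) ⇒ EJW; edges |EJ|=169/32, |W|=199/32
  updated: d(EJW,F)=53/4, d(EJW,IY)=81/8, d(EJW,V)=15/2, d(EJW,X)=65/4
4. join F+V (d=4, Q=-281/4) ⇒ FV; edges |F|=29/24, |V|=67/24
  updated: d(EJW,FV)=67/8, d(FV,IY)=45/4, d(FV,X)=23/2
5. join EJW+IY (d=81/8, Q=-411/8) ⇒ EIJWY; edges |EJW|=145/32, |IY|=179/32
  updated: d(EIJWY,FV)=19/4, d(EIJWY,X)=173/16
6. join EIJWY+FV (d=19/4, Q=-433/16) ⇒ EFIJVWY; edges |EIJWY|=65/32, |FV|=87/32
  updated: d(EFIJVWY,X)=281/32
7. join EFIJVWY+X (d=281/32) ⇒ EFIJVWXY; edges |EFIJVWY|=281/64, |X|=281/64
final tree: (((((E:15/4,J:-11/4):169/32,W:199/32):145/32,(I:9/4,Y:3/4):179/32):65/32,(F:29/24,V:67/24):87/32):281/64,X:281/64)
total length: 1381/32

EJW,IY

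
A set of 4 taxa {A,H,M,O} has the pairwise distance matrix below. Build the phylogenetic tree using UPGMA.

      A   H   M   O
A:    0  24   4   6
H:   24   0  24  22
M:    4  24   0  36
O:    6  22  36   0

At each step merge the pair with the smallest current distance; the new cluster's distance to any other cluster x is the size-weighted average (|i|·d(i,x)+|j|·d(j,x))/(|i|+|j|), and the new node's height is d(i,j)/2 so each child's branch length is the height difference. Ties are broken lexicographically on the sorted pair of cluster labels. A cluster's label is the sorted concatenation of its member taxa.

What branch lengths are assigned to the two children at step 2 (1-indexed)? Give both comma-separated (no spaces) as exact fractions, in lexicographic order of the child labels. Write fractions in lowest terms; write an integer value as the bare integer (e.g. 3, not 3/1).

step 1: merge (A,M) at d=4; branch lengths A→2, M→2; new cluster AM
  updated: d(AM,H)=24, d(AM,O)=21
step 2: merge (AM,O) at d=21; branch lengths AM→17/2, O→21/2; new cluster AMO
  updated: d(AMO,H)=70/3
step 3: merge (AMO,H) at d=70/3; branch lengths AMO→7/6, H→35/3; new cluster AHMO
final tree: (((A:2,M:2):17/2,O:21/2):7/6,H:35/3)
total length: 215/6

17/2,21/2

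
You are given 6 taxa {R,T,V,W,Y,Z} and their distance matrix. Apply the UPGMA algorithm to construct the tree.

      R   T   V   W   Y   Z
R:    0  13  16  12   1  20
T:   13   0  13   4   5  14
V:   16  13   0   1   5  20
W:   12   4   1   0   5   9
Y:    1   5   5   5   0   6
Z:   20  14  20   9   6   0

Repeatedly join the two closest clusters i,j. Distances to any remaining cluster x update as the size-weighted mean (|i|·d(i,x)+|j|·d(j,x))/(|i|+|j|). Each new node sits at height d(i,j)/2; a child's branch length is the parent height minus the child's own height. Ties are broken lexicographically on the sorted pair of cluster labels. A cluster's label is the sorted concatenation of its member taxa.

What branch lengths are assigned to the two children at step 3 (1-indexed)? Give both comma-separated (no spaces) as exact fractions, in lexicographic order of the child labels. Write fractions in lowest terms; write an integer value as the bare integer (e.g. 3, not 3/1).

1. join R+Y (d=1) ⇒ RY; edges |R|=1/2, |Y|=1/2
  updated: d(RY,T)=9, d(RY,V)=21/2, d(RY,W)=17/2, d(RY,Z)=13
2. join V+W (d=1) ⇒ VW; edges |V|=1/2, |W|=1/2
  updated: d(RY,VW)=19/2, d(T,VW)=17/2, d(VW,Z)=29/2
3. join T+VW (d=17/2) ⇒ TVW; edges |T|=17/4, |VW|=15/4
  updated: d(RY,TVW)=28/3, d(TVW,Z)=43/3
4. join RY+TVW (d=28/3) ⇒ RTVWY; edges |RY|=25/6, |TVW|=5/12
  updated: d(RTVWY,Z)=69/5
5. join RTVWY+Z (d=69/5) ⇒ RTVWYZ; edges |RTVWY|=67/30, |Z|=69/10
final tree: (((R:1/2,Y:1/2):25/6,(T:17/4,(V:1/2,W:1/2):15/4):5/12):67/30,Z:69/10)
total length: 1423/60

17/4,15/4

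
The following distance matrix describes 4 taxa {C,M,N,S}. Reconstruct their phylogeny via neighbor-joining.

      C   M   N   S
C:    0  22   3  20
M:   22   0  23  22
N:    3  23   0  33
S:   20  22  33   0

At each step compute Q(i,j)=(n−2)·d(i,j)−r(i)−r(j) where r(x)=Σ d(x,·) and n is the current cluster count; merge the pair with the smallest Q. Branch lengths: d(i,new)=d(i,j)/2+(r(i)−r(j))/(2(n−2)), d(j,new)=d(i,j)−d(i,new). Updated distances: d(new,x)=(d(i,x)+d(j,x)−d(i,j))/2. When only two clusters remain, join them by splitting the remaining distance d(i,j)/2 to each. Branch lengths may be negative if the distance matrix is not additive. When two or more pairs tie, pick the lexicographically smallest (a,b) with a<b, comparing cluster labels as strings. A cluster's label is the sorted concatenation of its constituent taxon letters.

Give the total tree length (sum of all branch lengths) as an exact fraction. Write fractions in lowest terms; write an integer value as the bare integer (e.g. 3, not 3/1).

1. join C+N (d=3, Q=-98) ⇒ CN; edges |C|=-2, |N|=5
  updated: d(CN,M)=21, d(CN,S)=25
2. join CN+M (d=21, Q=-68) ⇒ CMN; edges |CN|=12, |M|=9
  updated: d(CMN,S)=13
3. join CMN+S (d=13) ⇒ CMNS; edges |CMN|=13/2, |S|=13/2
final tree: (((C:-2,N:5):12,M:9):13/2,S:13/2)
total length: 37

37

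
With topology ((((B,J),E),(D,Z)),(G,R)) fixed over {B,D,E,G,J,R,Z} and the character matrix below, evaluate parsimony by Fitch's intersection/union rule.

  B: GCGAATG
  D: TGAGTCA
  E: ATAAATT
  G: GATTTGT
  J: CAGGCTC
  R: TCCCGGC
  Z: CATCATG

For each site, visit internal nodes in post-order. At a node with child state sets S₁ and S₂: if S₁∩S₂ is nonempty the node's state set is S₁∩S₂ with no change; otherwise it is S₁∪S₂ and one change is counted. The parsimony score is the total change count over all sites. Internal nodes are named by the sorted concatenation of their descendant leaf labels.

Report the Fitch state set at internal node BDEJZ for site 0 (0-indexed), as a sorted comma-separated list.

C

[col 0] BJ: children B:{G}, J:{C} ∪→ {C,G}; cost 1
[col 0] BEJ: children BJ:{C,G}, E:{A} ∪→ {A,C,G}; cost 1
[col 0] DZ: children D:{T}, Z:{C} ∪→ {C,T}; cost 1
[col 0] BDEJZ: children BEJ:{A,C,G}, DZ:{C,T} ∩→ {C}; cost 0
[col 0] GR: children G:{G}, R:{T} ∪→ {G,T}; cost 1
[col 0] BDEGJRZ: children BDEJZ:{C}, GR:{G,T} ∪→ {C,G,T}; cost 1
[col 1] BJ: children B:{C}, J:{A} ∪→ {A,C}; cost 1
[col 1] BEJ: children BJ:{A,C}, E:{T} ∪→ {A,C,T}; cost 1
[col 1] DZ: children D:{G}, Z:{A} ∪→ {A,G}; cost 1
[col 1] BDEJZ: children BEJ:{A,C,T}, DZ:{A,G} ∩→ {A}; cost 0
[col 1] GR: children G:{A}, R:{C} ∪→ {A,C}; cost 1
[col 1] BDEGJRZ: children BDEJZ:{A}, GR:{A,C} ∩→ {A}; cost 0
[col 2] BJ: children B:{G}, J:{G} ∩→ {G}; cost 0
[col 2] BEJ: children BJ:{G}, E:{A} ∪→ {A,G}; cost 1
[col 2] DZ: children D:{A}, Z:{T} ∪→ {A,T}; cost 1
[col 2] BDEJZ: children BEJ:{A,G}, DZ:{A,T} ∩→ {A}; cost 0
[col 2] GR: children G:{T}, R:{C} ∪→ {C,T}; cost 1
[col 2] BDEGJRZ: children BDEJZ:{A}, GR:{C,T} ∪→ {A,C,T}; cost 1
[col 3] BJ: children B:{A}, J:{G} ∪→ {A,G}; cost 1
[col 3] BEJ: children BJ:{A,G}, E:{A} ∩→ {A}; cost 0
[col 3] DZ: children D:{G}, Z:{C} ∪→ {C,G}; cost 1
[col 3] BDEJZ: children BEJ:{A}, DZ:{C,G} ∪→ {A,C,G}; cost 1
[col 3] GR: children G:{T}, R:{C} ∪→ {C,T}; cost 1
[col 3] BDEGJRZ: children BDEJZ:{A,C,G}, GR:{C,T} ∩→ {C}; cost 0
[col 4] BJ: children B:{A}, J:{C} ∪→ {A,C}; cost 1
[col 4] BEJ: children BJ:{A,C}, E:{A} ∩→ {A}; cost 0
[col 4] DZ: children D:{T}, Z:{A} ∪→ {A,T}; cost 1
[col 4] BDEJZ: children BEJ:{A}, DZ:{A,T} ∩→ {A}; cost 0
[col 4] GR: children G:{T}, R:{G} ∪→ {G,T}; cost 1
[col 4] BDEGJRZ: children BDEJZ:{A}, GR:{G,T} ∪→ {A,G,T}; cost 1
[col 5] BJ: children B:{T}, J:{T} ∩→ {T}; cost 0
[col 5] BEJ: children BJ:{T}, E:{T} ∩→ {T}; cost 0
[col 5] DZ: children D:{C}, Z:{T} ∪→ {C,T}; cost 1
[col 5] BDEJZ: children BEJ:{T}, DZ:{C,T} ∩→ {T}; cost 0
[col 5] GR: children G:{G}, R:{G} ∩→ {G}; cost 0
[col 5] BDEGJRZ: children BDEJZ:{T}, GR:{G} ∪→ {G,T}; cost 1
[col 6] BJ: children B:{G}, J:{C} ∪→ {C,G}; cost 1
[col 6] BEJ: children BJ:{C,G}, E:{T} ∪→ {C,G,T}; cost 1
[col 6] DZ: children D:{A}, Z:{G} ∪→ {A,G}; cost 1
[col 6] BDEJZ: children BEJ:{C,G,T}, DZ:{A,G} ∩→ {G}; cost 0
[col 6] GR: children G:{T}, R:{C} ∪→ {C,T}; cost 1
[col 6] BDEGJRZ: children BDEJZ:{G}, GR:{C,T} ∪→ {C,G,T}; cost 1
per-site changes: [5, 4, 4, 4, 4, 2, 5]; total = 28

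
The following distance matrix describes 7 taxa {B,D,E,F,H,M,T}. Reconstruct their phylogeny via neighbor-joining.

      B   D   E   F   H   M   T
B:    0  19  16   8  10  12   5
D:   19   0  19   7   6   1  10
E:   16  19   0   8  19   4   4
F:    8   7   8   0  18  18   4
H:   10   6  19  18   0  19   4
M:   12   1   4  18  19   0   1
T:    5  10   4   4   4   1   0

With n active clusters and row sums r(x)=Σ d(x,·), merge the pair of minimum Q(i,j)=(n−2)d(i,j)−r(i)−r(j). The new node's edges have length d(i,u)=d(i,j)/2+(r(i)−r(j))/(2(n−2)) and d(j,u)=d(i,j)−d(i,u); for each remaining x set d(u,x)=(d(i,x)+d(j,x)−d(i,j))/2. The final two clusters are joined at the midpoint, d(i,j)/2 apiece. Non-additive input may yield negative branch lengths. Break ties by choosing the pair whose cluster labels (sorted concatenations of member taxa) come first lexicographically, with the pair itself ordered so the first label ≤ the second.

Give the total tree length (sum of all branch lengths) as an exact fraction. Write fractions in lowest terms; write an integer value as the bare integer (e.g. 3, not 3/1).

439/16

iteration 1: select D,M (d=1, Q=-112); attach at lengths (6/5, -1/5); label the merged cluster DM
  updated: d(B,DM)=15, d(DM,E)=11, d(DM,F)=12, d(DM,H)=12, d(DM,T)=5
iteration 2: select B,H (d=10, Q=-77); attach at lengths (31/8, 49/8); label the merged cluster BH
  updated: d(BH,DM)=17/2, d(BH,E)=25/2, d(BH,F)=8, d(BH,T)=-1/2
iteration 3: select E,F (d=8, Q=-87/2); attach at lengths (55/12, 41/12); label the merged cluster EF
  updated: d(BH,EF)=25/4, d(DM,EF)=15/2, d(EF,T)=0
iteration 4: select BH,T (d=-1/2, Q=-79/4); attach at lengths (35/16, -43/16); label the merged cluster BHT
  updated: d(BHT,DM)=7, d(BHT,EF)=27/8
iteration 5: select BHT,DM (d=7, Q=-143/8); attach at lengths (23/16, 89/16); label the merged cluster BDHMT
  updated: d(BDHMT,EF)=31/16
iteration 6: select BDHMT,EF (d=31/16); attach at lengths (31/32, 31/32); label the merged cluster BDEFHMT
final tree: ((((B:31/8,H:49/8):35/16,T:-43/16):23/16,(D:6/5,M:-1/5):89/16):31/32,(E:55/12,F:41/12):31/32)
total length: 439/16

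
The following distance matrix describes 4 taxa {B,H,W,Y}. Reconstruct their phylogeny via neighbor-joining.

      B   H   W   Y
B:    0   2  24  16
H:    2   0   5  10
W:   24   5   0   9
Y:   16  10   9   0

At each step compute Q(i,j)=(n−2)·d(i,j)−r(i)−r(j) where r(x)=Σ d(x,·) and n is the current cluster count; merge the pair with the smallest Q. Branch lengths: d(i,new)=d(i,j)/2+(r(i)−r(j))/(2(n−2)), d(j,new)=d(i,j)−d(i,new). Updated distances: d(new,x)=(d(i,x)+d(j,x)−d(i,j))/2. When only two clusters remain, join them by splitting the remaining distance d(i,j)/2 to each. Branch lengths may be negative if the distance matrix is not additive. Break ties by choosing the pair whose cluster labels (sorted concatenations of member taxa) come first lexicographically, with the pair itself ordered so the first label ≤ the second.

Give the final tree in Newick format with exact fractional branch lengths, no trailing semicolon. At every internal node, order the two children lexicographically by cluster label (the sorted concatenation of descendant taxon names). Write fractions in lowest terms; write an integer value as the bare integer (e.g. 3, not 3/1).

(((B:29/4,H:-21/4):33/4,W:21/4):15/8,Y:15/8)

1. join B+H (d=2, Q=-55) ⇒ BH; edges |B|=29/4, |H|=-21/4
  updated: d(BH,W)=27/2, d(BH,Y)=12
2. join BH+W (d=27/2, Q=-69/2) ⇒ BHW; edges |BH|=33/4, |W|=21/4
  updated: d(BHW,Y)=15/4
3. join BHW+Y (d=15/4) ⇒ BHWY; edges |BHW|=15/8, |Y|=15/8
final tree: (((B:29/4,H:-21/4):33/4,W:21/4):15/8,Y:15/8)
total length: 77/4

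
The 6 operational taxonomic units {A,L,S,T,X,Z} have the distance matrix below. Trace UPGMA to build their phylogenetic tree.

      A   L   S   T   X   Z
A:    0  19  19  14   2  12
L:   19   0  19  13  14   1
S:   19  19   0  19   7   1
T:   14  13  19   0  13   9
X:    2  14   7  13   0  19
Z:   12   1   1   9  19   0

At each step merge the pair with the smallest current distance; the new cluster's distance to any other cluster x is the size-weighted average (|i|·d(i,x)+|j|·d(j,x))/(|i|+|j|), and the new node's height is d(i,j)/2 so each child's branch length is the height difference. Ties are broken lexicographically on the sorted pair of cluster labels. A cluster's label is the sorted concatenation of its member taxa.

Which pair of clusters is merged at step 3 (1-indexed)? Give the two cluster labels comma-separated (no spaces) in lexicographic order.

1. join L+Z (d=1) ⇒ LZ; edges |L|=1/2, |Z|=1/2
  updated: d(A,LZ)=31/2, d(LZ,S)=10, d(LZ,T)=11, d(LZ,X)=33/2
2. join A+X (d=2) ⇒ AX; edges |A|=1, |X|=1
  updated: d(AX,LZ)=16, d(AX,S)=13, d(AX,T)=27/2
3. join LZ+S (d=10) ⇒ LSZ; edges |LZ|=9/2, |S|=5
  updated: d(AX,LSZ)=15, d(LSZ,T)=41/3
4. join AX+T (d=27/2) ⇒ ATX; edges |AX|=23/4, |T|=27/4
  updated: d(ATX,LSZ)=131/9
5. join ATX+LSZ (d=131/9) ⇒ ALSTXZ; edges |ATX|=19/36, |LSZ|=41/18
final tree: (((A:1,X:1):23/4,T:27/4):19/36,((L:1/2,Z:1/2):9/2,S:5):41/18)
total length: 1001/36

LZ,S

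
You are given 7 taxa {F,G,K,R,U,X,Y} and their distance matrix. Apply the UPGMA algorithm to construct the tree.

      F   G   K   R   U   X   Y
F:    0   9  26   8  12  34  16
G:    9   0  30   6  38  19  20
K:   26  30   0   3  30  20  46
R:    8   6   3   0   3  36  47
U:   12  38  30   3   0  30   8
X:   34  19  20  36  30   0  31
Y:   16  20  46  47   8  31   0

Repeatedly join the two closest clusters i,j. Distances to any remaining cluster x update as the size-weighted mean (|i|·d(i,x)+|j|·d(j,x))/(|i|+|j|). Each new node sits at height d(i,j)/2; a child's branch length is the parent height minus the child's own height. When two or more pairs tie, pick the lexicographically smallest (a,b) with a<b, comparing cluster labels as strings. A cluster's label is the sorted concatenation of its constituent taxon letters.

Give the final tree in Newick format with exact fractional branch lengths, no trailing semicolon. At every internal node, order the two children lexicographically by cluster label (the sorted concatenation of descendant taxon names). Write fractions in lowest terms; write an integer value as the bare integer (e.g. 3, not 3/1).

((((F:9/2,G:9/2):17/4,(K:3/2,R:3/2):29/4):9/2,(U:4,Y:4):37/4):11/12,X:85/6)

step 1: merge (K,R) at d=3; branch lengths K→3/2, R→3/2; new cluster KR
  updated: d(F,KR)=17, d(G,KR)=18, d(KR,U)=33/2, d(KR,X)=28, d(KR,Y)=93/2
step 2: merge (U,Y) at d=8; branch lengths U→4, Y→4; new cluster UY
  updated: d(F,UY)=14, d(G,UY)=29, d(KR,UY)=63/2, d(UY,X)=61/2
step 3: merge (F,G) at d=9; branch lengths F→9/2, G→9/2; new cluster FG
  updated: d(FG,KR)=35/2, d(FG,UY)=43/2, d(FG,X)=53/2
step 4: merge (FG,KR) at d=35/2; branch lengths FG→17/4, KR→29/4; new cluster FGKR
  updated: d(FGKR,UY)=53/2, d(FGKR,X)=109/4
step 5: merge (FGKR,UY) at d=53/2; branch lengths FGKR→9/2, UY→37/4; new cluster FGKRUY
  updated: d(FGKRUY,X)=85/3
step 6: merge (FGKRUY,X) at d=85/3; branch lengths FGKRUY→11/12, X→85/6; new cluster FGKRUXY
final tree: ((((F:9/2,G:9/2):17/4,(K:3/2,R:3/2):29/4):9/2,(U:4,Y:4):37/4):11/12,X:85/6)
total length: 181/3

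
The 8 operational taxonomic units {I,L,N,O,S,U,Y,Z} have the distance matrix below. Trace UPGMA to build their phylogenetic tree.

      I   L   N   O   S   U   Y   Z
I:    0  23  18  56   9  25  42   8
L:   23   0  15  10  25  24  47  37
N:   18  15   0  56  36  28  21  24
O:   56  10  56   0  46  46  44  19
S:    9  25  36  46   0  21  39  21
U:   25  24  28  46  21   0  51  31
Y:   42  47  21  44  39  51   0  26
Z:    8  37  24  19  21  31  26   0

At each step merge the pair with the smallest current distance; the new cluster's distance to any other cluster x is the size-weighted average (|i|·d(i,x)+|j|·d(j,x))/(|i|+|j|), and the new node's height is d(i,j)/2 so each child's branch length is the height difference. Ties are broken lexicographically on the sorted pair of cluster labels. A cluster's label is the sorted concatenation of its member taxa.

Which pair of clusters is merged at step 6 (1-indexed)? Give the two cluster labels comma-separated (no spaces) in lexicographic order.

ISUZ,NY

step 1: merge (I,Z) at d=8; branch lengths I→4, Z→4; new cluster IZ
  updated: d(IZ,L)=30, d(IZ,N)=21, d(IZ,O)=75/2, d(IZ,S)=15, d(IZ,U)=28, d(IZ,Y)=34
step 2: merge (L,O) at d=10; branch lengths L→5, O→5; new cluster LO
  updated: d(IZ,LO)=135/4, d(LO,N)=71/2, d(LO,S)=71/2, d(LO,U)=35, d(LO,Y)=91/2
step 3: merge (IZ,S) at d=15; branch lengths IZ→7/2, S→15/2; new cluster ISZ
  updated: d(ISZ,LO)=103/3, d(ISZ,N)=26, d(ISZ,U)=77/3, d(ISZ,Y)=107/3
step 4: merge (N,Y) at d=21; branch lengths N→21/2, Y→21/2; new cluster NY
  updated: d(ISZ,NY)=185/6, d(LO,NY)=81/2, d(NY,U)=79/2
step 5: merge (ISZ,U) at d=77/3; branch lengths ISZ→16/3, U→77/6; new cluster ISUZ
  updated: d(ISUZ,LO)=69/2, d(ISUZ,NY)=33
step 6: merge (ISUZ,NY) at d=33; branch lengths ISUZ→11/3, NY→6; new cluster INSUYZ
  updated: d(INSUYZ,LO)=73/2
step 7: merge (INSUYZ,LO) at d=73/2; branch lengths INSUYZ→7/4, LO→53/4; new cluster ILNOSUYZ
final tree: (((((I:4,Z:4):7/2,S:15/2):16/3,U:77/6):11/3,(N:21/2,Y:21/2):6):7/4,(L:5,O:5):53/4)
total length: 557/6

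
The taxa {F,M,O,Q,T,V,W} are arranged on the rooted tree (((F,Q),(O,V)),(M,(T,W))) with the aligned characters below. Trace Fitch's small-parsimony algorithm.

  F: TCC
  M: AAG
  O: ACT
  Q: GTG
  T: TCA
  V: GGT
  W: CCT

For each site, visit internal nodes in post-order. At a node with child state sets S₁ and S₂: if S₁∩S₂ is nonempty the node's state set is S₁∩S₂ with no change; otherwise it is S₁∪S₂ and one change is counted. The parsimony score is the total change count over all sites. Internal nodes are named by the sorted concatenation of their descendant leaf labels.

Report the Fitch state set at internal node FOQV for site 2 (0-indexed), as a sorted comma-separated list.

C,G,T

site 0, node FQ: F={T} ∪ Q={G} → {G,T} (+1)
site 0, node OV: O={A} ∪ V={G} → {A,G} (+1)
site 0, node FOQV: FQ={G,T} ∩ OV={A,G} → {G} (+0)
site 0, node TW: T={T} ∪ W={C} → {C,T} (+1)
site 0, node MTW: M={A} ∪ TW={C,T} → {A,C,T} (+1)
site 0, node FMOQTVW: FOQV={G} ∪ MTW={A,C,T} → {A,C,G,T} (+1)
site 1, node FQ: F={C} ∪ Q={T} → {C,T} (+1)
site 1, node OV: O={C} ∪ V={G} → {C,G} (+1)
site 1, node FOQV: FQ={C,T} ∩ OV={C,G} → {C} (+0)
site 1, node TW: T={C} ∩ W={C} → {C} (+0)
site 1, node MTW: M={A} ∪ TW={C} → {A,C} (+1)
site 1, node FMOQTVW: FOQV={C} ∩ MTW={A,C} → {C} (+0)
site 2, node FQ: F={C} ∪ Q={G} → {C,G} (+1)
site 2, node OV: O={T} ∩ V={T} → {T} (+0)
site 2, node FOQV: FQ={C,G} ∪ OV={T} → {C,G,T} (+1)
site 2, node TW: T={A} ∪ W={T} → {A,T} (+1)
site 2, node MTW: M={G} ∪ TW={A,T} → {A,G,T} (+1)
site 2, node FMOQTVW: FOQV={C,G,T} ∩ MTW={A,G,T} → {G,T} (+0)
per-site changes: [5, 3, 4]; total = 12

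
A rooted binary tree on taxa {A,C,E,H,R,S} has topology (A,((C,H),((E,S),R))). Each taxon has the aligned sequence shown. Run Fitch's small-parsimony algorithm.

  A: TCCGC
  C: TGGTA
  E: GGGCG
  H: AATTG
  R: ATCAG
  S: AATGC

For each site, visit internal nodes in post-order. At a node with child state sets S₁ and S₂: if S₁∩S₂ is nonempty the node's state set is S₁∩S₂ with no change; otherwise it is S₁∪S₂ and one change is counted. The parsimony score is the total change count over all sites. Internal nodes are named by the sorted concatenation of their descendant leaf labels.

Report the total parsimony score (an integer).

CH@0: {T} ∪ {A} = {A,T} (union, +1)
ES@0: {G} ∪ {A} = {A,G} (union, +1)
ERS@0: {A,G} ∩ {A} = {A} (intersection, +0)
CEHRS@0: {A,T} ∩ {A} = {A} (intersection, +0)
ACEHRS@0: {T} ∪ {A} = {A,T} (union, +1)
CH@1: {G} ∪ {A} = {A,G} (union, +1)
ES@1: {G} ∪ {A} = {A,G} (union, +1)
ERS@1: {A,G} ∪ {T} = {A,G,T} (union, +1)
CEHRS@1: {A,G} ∩ {A,G,T} = {A,G} (intersection, +0)
ACEHRS@1: {C} ∪ {A,G} = {A,C,G} (union, +1)
CH@2: {G} ∪ {T} = {G,T} (union, +1)
ES@2: {G} ∪ {T} = {G,T} (union, +1)
ERS@2: {G,T} ∪ {C} = {C,G,T} (union, +1)
CEHRS@2: {G,T} ∩ {C,G,T} = {G,T} (intersection, +0)
ACEHRS@2: {C} ∪ {G,T} = {C,G,T} (union, +1)
CH@3: {T} ∩ {T} = {T} (intersection, +0)
ES@3: {C} ∪ {G} = {C,G} (union, +1)
ERS@3: {C,G} ∪ {A} = {A,C,G} (union, +1)
CEHRS@3: {T} ∪ {A,C,G} = {A,C,G,T} (union, +1)
ACEHRS@3: {G} ∩ {A,C,G,T} = {G} (intersection, +0)
CH@4: {A} ∪ {G} = {A,G} (union, +1)
ES@4: {G} ∪ {C} = {C,G} (union, +1)
ERS@4: {C,G} ∩ {G} = {G} (intersection, +0)
CEHRS@4: {A,G} ∩ {G} = {G} (intersection, +0)
ACEHRS@4: {C} ∪ {G} = {C,G} (union, +1)
per-site changes: [3, 4, 4, 3, 3]; total = 17

17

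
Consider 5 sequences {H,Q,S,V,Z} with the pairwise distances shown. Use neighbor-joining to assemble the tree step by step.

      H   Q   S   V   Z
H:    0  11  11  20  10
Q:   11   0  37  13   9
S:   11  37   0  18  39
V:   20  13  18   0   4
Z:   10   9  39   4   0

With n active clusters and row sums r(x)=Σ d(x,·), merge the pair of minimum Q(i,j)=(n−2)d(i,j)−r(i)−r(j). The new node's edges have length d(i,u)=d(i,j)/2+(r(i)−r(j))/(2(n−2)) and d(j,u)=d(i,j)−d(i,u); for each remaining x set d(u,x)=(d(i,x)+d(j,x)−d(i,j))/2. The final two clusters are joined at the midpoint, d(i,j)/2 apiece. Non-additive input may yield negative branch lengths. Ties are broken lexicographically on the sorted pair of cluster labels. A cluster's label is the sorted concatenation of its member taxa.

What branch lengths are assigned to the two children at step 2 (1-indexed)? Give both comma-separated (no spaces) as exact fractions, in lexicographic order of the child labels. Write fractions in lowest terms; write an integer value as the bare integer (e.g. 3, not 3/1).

1. join H+S (d=11, Q=-124) ⇒ HS; edges |H|=-10/3, |S|=43/3
  updated: d(HS,Q)=37/2, d(HS,V)=27/2, d(HS,Z)=19
2. join HS+Q (d=37/2, Q=-109/2) ⇒ HQS; edges |HS|=95/8, |Q|=53/8
  updated: d(HQS,V)=4, d(HQS,Z)=19/4
3. join HQS+V (d=4, Q=-51/4) ⇒ HQSV; edges |HQS|=19/8, |V|=13/8
  updated: d(HQSV,Z)=19/8
4. join HQSV+Z (d=19/8) ⇒ HQSVZ; edges |HQSV|=19/16, |Z|=19/16
final tree: ((((H:-10/3,S:43/3):95/8,Q:53/8):19/8,V:13/8):19/16,Z:19/16)
total length: 287/8

95/8,53/8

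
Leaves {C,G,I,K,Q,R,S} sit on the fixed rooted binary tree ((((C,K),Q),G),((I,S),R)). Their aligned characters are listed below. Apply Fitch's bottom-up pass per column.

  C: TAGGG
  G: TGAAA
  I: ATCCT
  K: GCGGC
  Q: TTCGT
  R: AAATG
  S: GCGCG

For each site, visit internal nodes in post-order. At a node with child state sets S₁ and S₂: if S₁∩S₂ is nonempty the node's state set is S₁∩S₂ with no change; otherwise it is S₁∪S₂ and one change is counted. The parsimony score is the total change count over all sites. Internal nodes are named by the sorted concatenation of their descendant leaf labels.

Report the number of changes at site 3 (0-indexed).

CK@0: {T} ∪ {G} = {G,T} (union, +1)
CKQ@0: {G,T} ∩ {T} = {T} (intersection, +0)
CGKQ@0: {T} ∩ {T} = {T} (intersection, +0)
IS@0: {A} ∪ {G} = {A,G} (union, +1)
IRS@0: {A,G} ∩ {A} = {A} (intersection, +0)
CGIKQRS@0: {T} ∪ {A} = {A,T} (union, +1)
CK@1: {A} ∪ {C} = {A,C} (union, +1)
CKQ@1: {A,C} ∪ {T} = {A,C,T} (union, +1)
CGKQ@1: {A,C,T} ∪ {G} = {A,C,G,T} (union, +1)
IS@1: {T} ∪ {C} = {C,T} (union, +1)
IRS@1: {C,T} ∪ {A} = {A,C,T} (union, +1)
CGIKQRS@1: {A,C,G,T} ∩ {A,C,T} = {A,C,T} (intersection, +0)
CK@2: {G} ∩ {G} = {G} (intersection, +0)
CKQ@2: {G} ∪ {C} = {C,G} (union, +1)
CGKQ@2: {C,G} ∪ {A} = {A,C,G} (union, +1)
IS@2: {C} ∪ {G} = {C,G} (union, +1)
IRS@2: {C,G} ∪ {A} = {A,C,G} (union, +1)
CGIKQRS@2: {A,C,G} ∩ {A,C,G} = {A,C,G} (intersection, +0)
CK@3: {G} ∩ {G} = {G} (intersection, +0)
CKQ@3: {G} ∩ {G} = {G} (intersection, +0)
CGKQ@3: {G} ∪ {A} = {A,G} (union, +1)
IS@3: {C} ∩ {C} = {C} (intersection, +0)
IRS@3: {C} ∪ {T} = {C,T} (union, +1)
CGIKQRS@3: {A,G} ∪ {C,T} = {A,C,G,T} (union, +1)
CK@4: {G} ∪ {C} = {C,G} (union, +1)
CKQ@4: {C,G} ∪ {T} = {C,G,T} (union, +1)
CGKQ@4: {C,G,T} ∪ {A} = {A,C,G,T} (union, +1)
IS@4: {T} ∪ {G} = {G,T} (union, +1)
IRS@4: {G,T} ∩ {G} = {G} (intersection, +0)
CGIKQRS@4: {A,C,G,T} ∩ {G} = {G} (intersection, +0)
per-site changes: [3, 5, 4, 3, 4]; total = 19

3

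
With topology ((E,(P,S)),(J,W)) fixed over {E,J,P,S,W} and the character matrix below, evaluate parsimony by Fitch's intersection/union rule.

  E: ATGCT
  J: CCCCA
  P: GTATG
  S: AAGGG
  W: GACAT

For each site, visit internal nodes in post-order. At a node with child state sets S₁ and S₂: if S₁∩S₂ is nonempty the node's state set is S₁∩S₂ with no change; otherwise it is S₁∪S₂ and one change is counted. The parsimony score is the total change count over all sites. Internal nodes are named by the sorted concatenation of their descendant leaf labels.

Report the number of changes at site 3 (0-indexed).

3

PS@0: {G} ∪ {A} = {A,G} (union, +1)
EPS@0: {A} ∩ {A,G} = {A} (intersection, +0)
JW@0: {C} ∪ {G} = {C,G} (union, +1)
EJPSW@0: {A} ∪ {C,G} = {A,C,G} (union, +1)
PS@1: {T} ∪ {A} = {A,T} (union, +1)
EPS@1: {T} ∩ {A,T} = {T} (intersection, +0)
JW@1: {C} ∪ {A} = {A,C} (union, +1)
EJPSW@1: {T} ∪ {A,C} = {A,C,T} (union, +1)
PS@2: {A} ∪ {G} = {A,G} (union, +1)
EPS@2: {G} ∩ {A,G} = {G} (intersection, +0)
JW@2: {C} ∩ {C} = {C} (intersection, +0)
EJPSW@2: {G} ∪ {C} = {C,G} (union, +1)
PS@3: {T} ∪ {G} = {G,T} (union, +1)
EPS@3: {C} ∪ {G,T} = {C,G,T} (union, +1)
JW@3: {C} ∪ {A} = {A,C} (union, +1)
EJPSW@3: {C,G,T} ∩ {A,C} = {C} (intersection, +0)
PS@4: {G} ∩ {G} = {G} (intersection, +0)
EPS@4: {T} ∪ {G} = {G,T} (union, +1)
JW@4: {A} ∪ {T} = {A,T} (union, +1)
EJPSW@4: {G,T} ∩ {A,T} = {T} (intersection, +0)
per-site changes: [3, 3, 2, 3, 2]; total = 13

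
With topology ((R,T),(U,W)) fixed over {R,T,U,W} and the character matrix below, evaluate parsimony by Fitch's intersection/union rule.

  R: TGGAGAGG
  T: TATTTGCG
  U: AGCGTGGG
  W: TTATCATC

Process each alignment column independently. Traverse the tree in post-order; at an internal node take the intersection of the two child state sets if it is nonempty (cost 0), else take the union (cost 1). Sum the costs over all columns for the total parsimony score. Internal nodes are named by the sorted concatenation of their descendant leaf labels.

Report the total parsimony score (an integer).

15

site 0, node RT: R={T} ∩ T={T} → {T} (+0)
site 0, node UW: U={A} ∪ W={T} → {A,T} (+1)
site 0, node RTUW: RT={T} ∩ UW={A,T} → {T} (+0)
site 1, node RT: R={G} ∪ T={A} → {A,G} (+1)
site 1, node UW: U={G} ∪ W={T} → {G,T} (+1)
site 1, node RTUW: RT={A,G} ∩ UW={G,T} → {G} (+0)
site 2, node RT: R={G} ∪ T={T} → {G,T} (+1)
site 2, node UW: U={C} ∪ W={A} → {A,C} (+1)
site 2, node RTUW: RT={G,T} ∪ UW={A,C} → {A,C,G,T} (+1)
site 3, node RT: R={A} ∪ T={T} → {A,T} (+1)
site 3, node UW: U={G} ∪ W={T} → {G,T} (+1)
site 3, node RTUW: RT={A,T} ∩ UW={G,T} → {T} (+0)
site 4, node RT: R={G} ∪ T={T} → {G,T} (+1)
site 4, node UW: U={T} ∪ W={C} → {C,T} (+1)
site 4, node RTUW: RT={G,T} ∩ UW={C,T} → {T} (+0)
site 5, node RT: R={A} ∪ T={G} → {A,G} (+1)
site 5, node UW: U={G} ∪ W={A} → {A,G} (+1)
site 5, node RTUW: RT={A,G} ∩ UW={A,G} → {A,G} (+0)
site 6, node RT: R={G} ∪ T={C} → {C,G} (+1)
site 6, node UW: U={G} ∪ W={T} → {G,T} (+1)
site 6, node RTUW: RT={C,G} ∩ UW={G,T} → {G} (+0)
site 7, node RT: R={G} ∩ T={G} → {G} (+0)
site 7, node UW: U={G} ∪ W={C} → {C,G} (+1)
site 7, node RTUW: RT={G} ∩ UW={C,G} → {G} (+0)
per-site changes: [1, 2, 3, 2, 2, 2, 2, 1]; total = 15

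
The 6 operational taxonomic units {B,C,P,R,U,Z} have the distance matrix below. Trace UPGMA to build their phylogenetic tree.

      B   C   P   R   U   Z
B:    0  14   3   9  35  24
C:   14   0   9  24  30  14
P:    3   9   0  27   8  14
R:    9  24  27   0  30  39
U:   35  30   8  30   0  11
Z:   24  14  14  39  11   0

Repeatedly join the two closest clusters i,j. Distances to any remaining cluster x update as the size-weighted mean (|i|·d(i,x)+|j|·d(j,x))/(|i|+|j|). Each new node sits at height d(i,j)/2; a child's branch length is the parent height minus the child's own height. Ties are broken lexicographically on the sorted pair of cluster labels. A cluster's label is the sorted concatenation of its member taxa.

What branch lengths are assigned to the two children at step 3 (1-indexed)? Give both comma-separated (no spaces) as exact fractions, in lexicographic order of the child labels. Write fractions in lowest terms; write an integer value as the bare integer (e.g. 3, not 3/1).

iteration 1: select B,P (d=3); attach at lengths (3/2, 3/2); label the merged cluster BP
  updated: d(BP,C)=23/2, d(BP,R)=18, d(BP,U)=43/2, d(BP,Z)=19
iteration 2: select U,Z (d=11); attach at lengths (11/2, 11/2); label the merged cluster UZ
  updated: d(BP,UZ)=81/4, d(C,UZ)=22, d(R,UZ)=69/2
iteration 3: select BP,C (d=23/2); attach at lengths (17/4, 23/4); label the merged cluster BCP
  updated: d(BCP,R)=20, d(BCP,UZ)=125/6
iteration 4: select BCP,R (d=20); attach at lengths (17/4, 10); label the merged cluster BCPR
  updated: d(BCPR,UZ)=97/4
iteration 5: select BCPR,UZ (d=97/4); attach at lengths (17/8, 53/8); label the merged cluster BCPRUZ
final tree: ((((B:3/2,P:3/2):17/4,C:23/4):17/4,R:10):17/8,(U:11/2,Z:11/2):53/8)
total length: 47

17/4,23/4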